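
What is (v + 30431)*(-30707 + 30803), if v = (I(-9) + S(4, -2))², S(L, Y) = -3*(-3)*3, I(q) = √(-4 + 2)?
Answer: 2991168 + 5184*I*√2 ≈ 2.9912e+6 + 7331.3*I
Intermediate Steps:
I(q) = I*√2 (I(q) = √(-2) = I*√2)
S(L, Y) = 27 (S(L, Y) = 9*3 = 27)
v = (27 + I*√2)² (v = (I*√2 + 27)² = (27 + I*√2)² ≈ 727.0 + 76.368*I)
(v + 30431)*(-30707 + 30803) = ((27 + I*√2)² + 30431)*(-30707 + 30803) = (30431 + (27 + I*√2)²)*96 = 2921376 + 96*(27 + I*√2)²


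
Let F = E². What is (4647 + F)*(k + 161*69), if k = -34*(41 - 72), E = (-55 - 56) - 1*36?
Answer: 319351728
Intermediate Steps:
E = -147 (E = -111 - 36 = -147)
F = 21609 (F = (-147)² = 21609)
k = 1054 (k = -34*(-31) = 1054)
(4647 + F)*(k + 161*69) = (4647 + 21609)*(1054 + 161*69) = 26256*(1054 + 11109) = 26256*12163 = 319351728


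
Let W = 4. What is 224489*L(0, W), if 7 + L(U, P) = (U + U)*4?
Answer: -1571423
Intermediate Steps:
L(U, P) = -7 + 8*U (L(U, P) = -7 + (U + U)*4 = -7 + (2*U)*4 = -7 + 8*U)
224489*L(0, W) = 224489*(-7 + 8*0) = 224489*(-7 + 0) = 224489*(-7) = -1571423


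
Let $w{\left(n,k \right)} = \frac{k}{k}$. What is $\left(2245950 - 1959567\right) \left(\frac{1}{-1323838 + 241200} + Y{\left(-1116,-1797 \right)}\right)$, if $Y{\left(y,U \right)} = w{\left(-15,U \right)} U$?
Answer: $- \frac{557158265968521}{1082638} \approx -5.1463 \cdot 10^{8}$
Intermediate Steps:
$w{\left(n,k \right)} = 1$
$Y{\left(y,U \right)} = U$ ($Y{\left(y,U \right)} = 1 U = U$)
$\left(2245950 - 1959567\right) \left(\frac{1}{-1323838 + 241200} + Y{\left(-1116,-1797 \right)}\right) = \left(2245950 - 1959567\right) \left(\frac{1}{-1323838 + 241200} - 1797\right) = 286383 \left(\frac{1}{-1082638} - 1797\right) = 286383 \left(- \frac{1}{1082638} - 1797\right) = 286383 \left(- \frac{1945500487}{1082638}\right) = - \frac{557158265968521}{1082638}$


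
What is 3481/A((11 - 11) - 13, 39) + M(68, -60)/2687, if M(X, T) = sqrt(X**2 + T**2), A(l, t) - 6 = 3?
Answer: 3481/9 + 4*sqrt(514)/2687 ≈ 386.81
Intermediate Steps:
A(l, t) = 9 (A(l, t) = 6 + 3 = 9)
M(X, T) = sqrt(T**2 + X**2)
3481/A((11 - 11) - 13, 39) + M(68, -60)/2687 = 3481/9 + sqrt((-60)**2 + 68**2)/2687 = 3481*(1/9) + sqrt(3600 + 4624)*(1/2687) = 3481/9 + sqrt(8224)*(1/2687) = 3481/9 + (4*sqrt(514))*(1/2687) = 3481/9 + 4*sqrt(514)/2687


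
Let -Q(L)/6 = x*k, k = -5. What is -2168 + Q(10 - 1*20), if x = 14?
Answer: -1748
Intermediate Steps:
Q(L) = 420 (Q(L) = -84*(-5) = -6*(-70) = 420)
-2168 + Q(10 - 1*20) = -2168 + 420 = -1748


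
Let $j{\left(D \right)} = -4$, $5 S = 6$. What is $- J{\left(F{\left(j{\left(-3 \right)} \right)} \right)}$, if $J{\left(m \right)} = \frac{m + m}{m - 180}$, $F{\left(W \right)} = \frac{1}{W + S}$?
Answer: $- \frac{2}{505} \approx -0.0039604$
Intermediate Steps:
$S = \frac{6}{5}$ ($S = \frac{1}{5} \cdot 6 = \frac{6}{5} \approx 1.2$)
$F{\left(W \right)} = \frac{1}{\frac{6}{5} + W}$ ($F{\left(W \right)} = \frac{1}{W + \frac{6}{5}} = \frac{1}{\frac{6}{5} + W}$)
$J{\left(m \right)} = \frac{2 m}{-180 + m}$
$- J{\left(F{\left(j{\left(-3 \right)} \right)} \right)} = - \frac{2 \frac{5}{6 + 5 \left(-4\right)}}{-180 + \frac{5}{6 + 5 \left(-4\right)}} = - \frac{2 \frac{5}{6 - 20}}{-180 + \frac{5}{6 - 20}} = - \frac{2 \frac{5}{-14}}{-180 + \frac{5}{-14}} = - \frac{2 \cdot 5 \left(- \frac{1}{14}\right)}{-180 + 5 \left(- \frac{1}{14}\right)} = - \frac{2 \left(-5\right)}{14 \left(-180 - \frac{5}{14}\right)} = - \frac{2 \left(-5\right)}{14 \left(- \frac{2525}{14}\right)} = - \frac{2 \left(-5\right) \left(-14\right)}{14 \cdot 2525} = \left(-1\right) \frac{2}{505} = - \frac{2}{505}$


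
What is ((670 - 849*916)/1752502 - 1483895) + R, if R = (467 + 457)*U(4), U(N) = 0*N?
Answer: -1300264866152/876251 ≈ -1.4839e+6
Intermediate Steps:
U(N) = 0
R = 0 (R = (467 + 457)*0 = 924*0 = 0)
((670 - 849*916)/1752502 - 1483895) + R = ((670 - 849*916)/1752502 - 1483895) + 0 = ((670 - 777684)*(1/1752502) - 1483895) + 0 = (-777014*1/1752502 - 1483895) + 0 = (-388507/876251 - 1483895) + 0 = -1300264866152/876251 + 0 = -1300264866152/876251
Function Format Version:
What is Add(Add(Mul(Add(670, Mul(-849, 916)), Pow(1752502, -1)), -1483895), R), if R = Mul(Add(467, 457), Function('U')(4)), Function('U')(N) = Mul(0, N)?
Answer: Rational(-1300264866152, 876251) ≈ -1.4839e+6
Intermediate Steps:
Function('U')(N) = 0
R = 0 (R = Mul(Add(467, 457), 0) = Mul(924, 0) = 0)
Add(Add(Mul(Add(670, Mul(-849, 916)), Pow(1752502, -1)), -1483895), R) = Add(Add(Mul(Add(670, Mul(-849, 916)), Pow(1752502, -1)), -1483895), 0) = Add(Add(Mul(Add(670, -777684), Rational(1, 1752502)), -1483895), 0) = Add(Add(Mul(-777014, Rational(1, 1752502)), -1483895), 0) = Add(Add(Rational(-388507, 876251), -1483895), 0) = Add(Rational(-1300264866152, 876251), 0) = Rational(-1300264866152, 876251)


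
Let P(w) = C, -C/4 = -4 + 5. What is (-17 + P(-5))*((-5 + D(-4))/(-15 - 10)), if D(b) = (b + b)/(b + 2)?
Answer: -21/25 ≈ -0.84000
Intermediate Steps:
C = -4 (C = -4*(-4 + 5) = -4*1 = -4)
P(w) = -4
D(b) = 2*b/(2 + b) (D(b) = (2*b)/(2 + b) = 2*b/(2 + b))
(-17 + P(-5))*((-5 + D(-4))/(-15 - 10)) = (-17 - 4)*((-5 + 2*(-4)/(2 - 4))/(-15 - 10)) = -21*(-5 + 2*(-4)/(-2))/(-25) = -21*(-5 + 2*(-4)*(-1/2))*(-1)/25 = -21*(-5 + 4)*(-1)/25 = -(-21)*(-1)/25 = -21*1/25 = -21/25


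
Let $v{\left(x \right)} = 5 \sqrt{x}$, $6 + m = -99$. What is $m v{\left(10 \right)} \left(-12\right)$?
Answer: $6300 \sqrt{10} \approx 19922.0$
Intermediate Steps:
$m = -105$ ($m = -6 - 99 = -105$)
$m v{\left(10 \right)} \left(-12\right) = - 105 \cdot 5 \sqrt{10} \left(-12\right) = - 525 \sqrt{10} \left(-12\right) = 6300 \sqrt{10}$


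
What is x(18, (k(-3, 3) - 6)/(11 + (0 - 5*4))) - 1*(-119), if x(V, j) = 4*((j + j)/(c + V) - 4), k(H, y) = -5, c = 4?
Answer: 931/9 ≈ 103.44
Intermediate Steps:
x(V, j) = -16 + 8*j/(4 + V) (x(V, j) = 4*((j + j)/(4 + V) - 4) = 4*((2*j)/(4 + V) - 4) = 4*(2*j/(4 + V) - 4) = 4*(-4 + 2*j/(4 + V)) = -16 + 8*j/(4 + V))
x(18, (k(-3, 3) - 6)/(11 + (0 - 5*4))) - 1*(-119) = 8*(-8 + (-5 - 6)/(11 + (0 - 5*4)) - 2*18)/(4 + 18) - 1*(-119) = 8*(-8 - 11/(11 + (0 - 20)) - 36)/22 + 119 = 8*(1/22)*(-8 - 11/(11 - 20) - 36) + 119 = 8*(1/22)*(-8 - 11/(-9) - 36) + 119 = 8*(1/22)*(-8 - 11*(-⅑) - 36) + 119 = 8*(1/22)*(-8 + 11/9 - 36) + 119 = 8*(1/22)*(-385/9) + 119 = -140/9 + 119 = 931/9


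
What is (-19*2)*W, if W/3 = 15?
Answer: -1710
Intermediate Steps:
W = 45 (W = 3*15 = 45)
(-19*2)*W = -19*2*45 = -38*45 = -1710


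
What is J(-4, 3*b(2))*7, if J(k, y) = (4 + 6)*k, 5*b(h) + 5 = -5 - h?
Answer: -280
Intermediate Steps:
b(h) = -2 - h/5 (b(h) = -1 + (-5 - h)/5 = -1 + (-1 - h/5) = -2 - h/5)
J(k, y) = 10*k
J(-4, 3*b(2))*7 = (10*(-4))*7 = -40*7 = -280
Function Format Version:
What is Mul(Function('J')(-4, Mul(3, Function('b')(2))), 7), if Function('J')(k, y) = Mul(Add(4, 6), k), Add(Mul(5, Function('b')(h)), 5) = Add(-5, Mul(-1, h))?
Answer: -280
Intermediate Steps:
Function('b')(h) = Add(-2, Mul(Rational(-1, 5), h)) (Function('b')(h) = Add(-1, Mul(Rational(1, 5), Add(-5, Mul(-1, h)))) = Add(-1, Add(-1, Mul(Rational(-1, 5), h))) = Add(-2, Mul(Rational(-1, 5), h)))
Function('J')(k, y) = Mul(10, k)
Mul(Function('J')(-4, Mul(3, Function('b')(2))), 7) = Mul(Mul(10, -4), 7) = Mul(-40, 7) = -280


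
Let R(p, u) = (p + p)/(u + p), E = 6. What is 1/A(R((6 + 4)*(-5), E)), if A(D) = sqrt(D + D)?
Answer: sqrt(22)/10 ≈ 0.46904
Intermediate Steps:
R(p, u) = 2*p/(p + u) (R(p, u) = (2*p)/(p + u) = 2*p/(p + u))
A(D) = sqrt(2)*sqrt(D) (A(D) = sqrt(2*D) = sqrt(2)*sqrt(D))
1/A(R((6 + 4)*(-5), E)) = 1/(sqrt(2)*sqrt(2*((6 + 4)*(-5))/((6 + 4)*(-5) + 6))) = 1/(sqrt(2)*sqrt(2*(10*(-5))/(10*(-5) + 6))) = 1/(sqrt(2)*sqrt(2*(-50)/(-50 + 6))) = 1/(sqrt(2)*sqrt(2*(-50)/(-44))) = 1/(sqrt(2)*sqrt(2*(-50)*(-1/44))) = 1/(sqrt(2)*sqrt(25/11)) = 1/(sqrt(2)*(5*sqrt(11)/11)) = 1/(5*sqrt(22)/11) = sqrt(22)/10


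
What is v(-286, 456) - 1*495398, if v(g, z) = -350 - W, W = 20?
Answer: -495768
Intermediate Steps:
v(g, z) = -370 (v(g, z) = -350 - 1*20 = -350 - 20 = -370)
v(-286, 456) - 1*495398 = -370 - 1*495398 = -370 - 495398 = -495768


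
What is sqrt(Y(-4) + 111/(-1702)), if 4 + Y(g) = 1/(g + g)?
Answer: I*sqrt(35466)/92 ≈ 2.047*I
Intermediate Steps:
Y(g) = -4 + 1/(2*g) (Y(g) = -4 + 1/(g + g) = -4 + 1/(2*g))
sqrt(Y(-4) + 111/(-1702)) = sqrt((-4 + (1/2)/(-4)) + 111/(-1702)) = sqrt((-4 + (1/2)*(-1/4)) + 111*(-1/1702)) = sqrt((-4 - 1/8) - 3/46) = sqrt(-33/8 - 3/46) = sqrt(-771/184) = I*sqrt(35466)/92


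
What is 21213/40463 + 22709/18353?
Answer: 1308196456/742617439 ≈ 1.7616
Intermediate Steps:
21213/40463 + 22709/18353 = 1308196456/742617439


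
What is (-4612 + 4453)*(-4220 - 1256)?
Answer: 870684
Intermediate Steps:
(-4612 + 4453)*(-4220 - 1256) = -159*(-5476) = 870684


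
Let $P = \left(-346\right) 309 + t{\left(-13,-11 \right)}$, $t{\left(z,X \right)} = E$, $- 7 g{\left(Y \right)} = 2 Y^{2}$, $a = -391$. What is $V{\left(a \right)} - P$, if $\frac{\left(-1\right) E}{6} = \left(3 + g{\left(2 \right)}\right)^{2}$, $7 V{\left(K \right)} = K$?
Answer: $\frac{5237063}{49} \approx 1.0688 \cdot 10^{5}$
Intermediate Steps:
$V{\left(K \right)} = \frac{K}{7}$
$g{\left(Y \right)} = - \frac{2 Y^{2}}{7}$
$E = - \frac{1014}{49}$ ($E = - 6 \left(3 - \frac{2 \cdot 2^{2}}{7}\right)^{2} = - 6 \left(3 - \frac{8}{7}\right)^{2} = - 6 \left(\frac{13}{7}\right)^{2} = \left(-6\right) \frac{169}{49} = - \frac{1014}{49} \approx -20.694$)
$t{\left(z,X \right)} = - \frac{1014}{49}$
$P = - \frac{5239800}{49}$ ($P = \left(-346\right) 309 - \frac{1014}{49} = -106914 - \frac{1014}{49} = - \frac{5239800}{49} \approx -1.0693 \cdot 10^{5}$)
$V{\left(a \right)} - P = \frac{1}{7} \left(-391\right) - - \frac{5239800}{49} = - \frac{391}{7} + \frac{5239800}{49} = \frac{5237063}{49}$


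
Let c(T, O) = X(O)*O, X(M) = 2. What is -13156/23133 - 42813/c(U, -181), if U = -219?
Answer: 89602787/761286 ≈ 117.70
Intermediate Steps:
c(T, O) = 2*O
-13156/23133 - 42813/c(U, -181) = -13156/23133 - 42813/(2*(-181)) = -13156*1/23133 - 42813/(-362) = -1196/2103 - 42813*(-1/362) = -1196/2103 + 42813/362 = 89602787/761286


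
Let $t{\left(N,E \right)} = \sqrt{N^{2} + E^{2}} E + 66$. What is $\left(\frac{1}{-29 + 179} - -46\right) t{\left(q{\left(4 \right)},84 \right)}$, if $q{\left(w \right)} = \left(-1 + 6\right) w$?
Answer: $\frac{75911}{25} + \frac{386456 \sqrt{466}}{25} \approx 3.3673 \cdot 10^{5}$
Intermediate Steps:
$q{\left(w \right)} = 5 w$
$t{\left(N,E \right)} = 66 + E \sqrt{E^{2} + N^{2}}$ ($t{\left(N,E \right)} = \sqrt{E^{2} + N^{2}} E + 66 = E \sqrt{E^{2} + N^{2}} + 66 = 66 + E \sqrt{E^{2} + N^{2}}$)
$\left(\frac{1}{-29 + 179} - -46\right) t{\left(q{\left(4 \right)},84 \right)} = \left(\frac{1}{-29 + 179} - -46\right) \left(66 + 84 \sqrt{84^{2} + \left(5 \cdot 4\right)^{2}}\right) = \left(\frac{1}{150} + 46\right) \left(66 + 84 \sqrt{7056 + 20^{2}}\right) = \left(\frac{1}{150} + 46\right) \left(66 + 84 \sqrt{7056 + 400}\right) = \frac{6901 \left(66 + 84 \sqrt{7456}\right)}{150} = \frac{6901 \left(66 + 84 \cdot 4 \sqrt{466}\right)}{150} = \frac{6901 \left(66 + 336 \sqrt{466}\right)}{150} = \frac{75911}{25} + \frac{386456 \sqrt{466}}{25}$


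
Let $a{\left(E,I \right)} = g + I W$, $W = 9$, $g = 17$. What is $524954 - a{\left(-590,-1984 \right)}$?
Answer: $542793$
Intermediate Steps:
$a{\left(E,I \right)} = 17 + 9 I$ ($a{\left(E,I \right)} = 17 + I 9 = 17 + 9 I$)
$524954 - a{\left(-590,-1984 \right)} = 524954 - \left(17 + 9 \left(-1984\right)\right) = 524954 - \left(17 - 17856\right) = 524954 - -17839 = 524954 + 17839 = 542793$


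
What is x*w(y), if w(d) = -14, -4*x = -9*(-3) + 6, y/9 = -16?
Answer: 231/2 ≈ 115.50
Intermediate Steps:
y = -144 (y = 9*(-16) = -144)
x = -33/4 (x = -(-9*(-3) + 6)/4 = -(27 + 6)/4 = -1/4*33 = -33/4 ≈ -8.2500)
x*w(y) = -33/4*(-14) = 231/2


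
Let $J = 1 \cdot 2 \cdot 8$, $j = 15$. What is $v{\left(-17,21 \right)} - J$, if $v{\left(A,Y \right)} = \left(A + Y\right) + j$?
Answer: $3$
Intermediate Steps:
$v{\left(A,Y \right)} = 15 + A + Y$ ($v{\left(A,Y \right)} = \left(A + Y\right) + 15 = 15 + A + Y$)
$J = 16$ ($J = 2 \cdot 8 = 16$)
$v{\left(-17,21 \right)} - J = \left(15 - 17 + 21\right) - 16 = 19 - 16 = 3$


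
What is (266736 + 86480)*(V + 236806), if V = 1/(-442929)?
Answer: 37048206265739968/442929 ≈ 8.3644e+10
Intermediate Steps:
V = -1/442929 ≈ -2.2577e-6
(266736 + 86480)*(V + 236806) = (266736 + 86480)*(-1/442929 + 236806) = 353216*(104888244773/442929) = 37048206265739968/442929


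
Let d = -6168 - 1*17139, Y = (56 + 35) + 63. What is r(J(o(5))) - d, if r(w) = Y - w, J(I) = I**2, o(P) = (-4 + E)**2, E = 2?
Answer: 23445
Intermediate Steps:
Y = 154 (Y = 91 + 63 = 154)
o(P) = 4 (o(P) = (-4 + 2)**2 = (-2)**2 = 4)
r(w) = 154 - w
d = -23307 (d = -6168 - 17139 = -23307)
r(J(o(5))) - d = (154 - 1*4**2) - 1*(-23307) = (154 - 1*16) + 23307 = (154 - 16) + 23307 = 138 + 23307 = 23445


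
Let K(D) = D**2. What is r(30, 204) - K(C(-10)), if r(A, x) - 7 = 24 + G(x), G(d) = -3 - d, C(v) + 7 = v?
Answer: -465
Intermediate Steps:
C(v) = -7 + v
r(A, x) = 28 - x (r(A, x) = 7 + (24 + (-3 - x)) = 7 + (21 - x) = 28 - x)
r(30, 204) - K(C(-10)) = (28 - 1*204) - (-7 - 10)**2 = (28 - 204) - 1*(-17)**2 = -176 - 1*289 = -176 - 289 = -465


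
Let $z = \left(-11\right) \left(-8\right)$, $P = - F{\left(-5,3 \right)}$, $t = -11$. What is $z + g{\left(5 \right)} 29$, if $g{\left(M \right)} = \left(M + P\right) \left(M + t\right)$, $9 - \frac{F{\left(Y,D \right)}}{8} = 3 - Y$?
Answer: $610$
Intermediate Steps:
$F{\left(Y,D \right)} = 48 + 8 Y$ ($F{\left(Y,D \right)} = 72 - 8 \left(3 - Y\right) = 72 + \left(-24 + 8 Y\right) = 48 + 8 Y$)
$P = -8$ ($P = - (48 + 8 \left(-5\right)) = - (48 - 40) = \left(-1\right) 8 = -8$)
$z = 88$
$g{\left(M \right)} = \left(-11 + M\right) \left(-8 + M\right)$ ($g{\left(M \right)} = \left(M - 8\right) \left(M - 11\right) = \left(-8 + M\right) \left(-11 + M\right) = \left(-11 + M\right) \left(-8 + M\right)$)
$z + g{\left(5 \right)} 29 = 88 + \left(88 + 5^{2} - 95\right) 29 = 88 + \left(88 + 25 - 95\right) 29 = 88 + 18 \cdot 29 = 88 + 522 = 610$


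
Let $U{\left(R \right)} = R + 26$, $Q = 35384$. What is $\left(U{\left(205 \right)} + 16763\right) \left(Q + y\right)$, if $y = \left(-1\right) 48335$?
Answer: $-220089294$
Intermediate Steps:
$y = -48335$
$U{\left(R \right)} = 26 + R$
$\left(U{\left(205 \right)} + 16763\right) \left(Q + y\right) = \left(\left(26 + 205\right) + 16763\right) \left(35384 - 48335\right) = \left(231 + 16763\right) \left(-12951\right) = 16994 \left(-12951\right) = -220089294$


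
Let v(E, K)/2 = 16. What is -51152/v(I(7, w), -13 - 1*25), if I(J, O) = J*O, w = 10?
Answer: -3197/2 ≈ -1598.5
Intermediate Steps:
v(E, K) = 32 (v(E, K) = 2*16 = 32)
-51152/v(I(7, w), -13 - 1*25) = -51152/32 = -51152*1/32 = -3197/2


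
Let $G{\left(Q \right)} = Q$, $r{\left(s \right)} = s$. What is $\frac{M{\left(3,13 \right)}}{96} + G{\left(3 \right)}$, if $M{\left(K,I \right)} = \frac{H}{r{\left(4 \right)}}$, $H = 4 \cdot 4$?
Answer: $\frac{73}{24} \approx 3.0417$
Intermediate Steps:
$H = 16$
$M{\left(K,I \right)} = 4$ ($M{\left(K,I \right)} = \frac{16}{4} = 16 \cdot \frac{1}{4} = 4$)
$\frac{M{\left(3,13 \right)}}{96} + G{\left(3 \right)} = \frac{1}{96} \cdot 4 + 3 = \frac{1}{24} + 3 = \frac{73}{24}$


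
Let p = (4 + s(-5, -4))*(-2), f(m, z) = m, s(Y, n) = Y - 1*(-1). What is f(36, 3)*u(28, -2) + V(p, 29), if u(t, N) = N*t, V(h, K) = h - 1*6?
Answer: -2022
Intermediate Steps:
s(Y, n) = 1 + Y (s(Y, n) = Y + 1 = 1 + Y)
p = 0 (p = (4 + (1 - 5))*(-2) = (4 - 4)*(-2) = 0*(-2) = 0)
V(h, K) = -6 + h (V(h, K) = h - 6 = -6 + h)
f(36, 3)*u(28, -2) + V(p, 29) = 36*(-2*28) + (-6 + 0) = 36*(-56) - 6 = -2016 - 6 = -2022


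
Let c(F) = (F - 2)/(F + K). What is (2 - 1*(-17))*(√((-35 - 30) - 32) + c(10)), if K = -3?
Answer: 152/7 + 19*I*√97 ≈ 21.714 + 187.13*I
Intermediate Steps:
c(F) = (-2 + F)/(-3 + F) (c(F) = (F - 2)/(F - 3) = (-2 + F)/(-3 + F))
(2 - 1*(-17))*(√((-35 - 30) - 32) + c(10)) = (2 - 1*(-17))*(√((-35 - 30) - 32) + (-2 + 10)/(-3 + 10)) = (2 + 17)*(√(-65 - 32) + 8/7) = 19*(√(-97) + (⅐)*8) = 19*(I*√97 + 8/7) = 19*(8/7 + I*√97) = 152/7 + 19*I*√97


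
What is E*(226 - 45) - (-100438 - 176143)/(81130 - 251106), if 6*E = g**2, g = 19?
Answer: 5552371165/509928 ≈ 10889.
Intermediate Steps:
E = 361/6 (E = (1/6)*19**2 = (1/6)*361 = 361/6 ≈ 60.167)
E*(226 - 45) - (-100438 - 176143)/(81130 - 251106) = 361*(226 - 45)/6 - (-100438 - 176143)/(81130 - 251106) = (361/6)*181 - (-276581)/(-169976) = 65341/6 - (-276581)*(-1)/169976 = 65341/6 - 1*276581/169976 = 65341/6 - 276581/169976 = 5552371165/509928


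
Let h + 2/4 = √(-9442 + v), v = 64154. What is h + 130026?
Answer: 260051/2 + 2*√13678 ≈ 1.3026e+5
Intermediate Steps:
h = -½ + 2*√13678 (h = -½ + √(-9442 + 64154) = -½ + √54712 = -½ + 2*√13678 ≈ 233.41)
h + 130026 = (-½ + 2*√13678) + 130026 = 260051/2 + 2*√13678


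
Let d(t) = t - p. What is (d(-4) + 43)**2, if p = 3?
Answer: 1296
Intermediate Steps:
d(t) = -3 + t (d(t) = t - 1*3 = t - 3 = -3 + t)
(d(-4) + 43)**2 = ((-3 - 4) + 43)**2 = (-7 + 43)**2 = 36**2 = 1296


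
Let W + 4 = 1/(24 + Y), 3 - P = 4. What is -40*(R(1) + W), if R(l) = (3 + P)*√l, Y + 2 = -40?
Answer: 740/9 ≈ 82.222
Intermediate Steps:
Y = -42 (Y = -2 - 40 = -42)
P = -1 (P = 3 - 1*4 = 3 - 4 = -1)
W = -73/18 (W = -4 + 1/(24 - 42) = -4 + 1/(-18) = -4 - 1/18 = -73/18 ≈ -4.0556)
R(l) = 2*√l (R(l) = (3 - 1)*√l = 2*√l)
-40*(R(1) + W) = -40*(2*√1 - 73/18) = -40*(2*1 - 73/18) = -40*(2 - 73/18) = -40*(-37/18) = 740/9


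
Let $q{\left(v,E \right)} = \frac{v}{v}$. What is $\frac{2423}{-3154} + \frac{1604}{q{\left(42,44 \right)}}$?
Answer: $\frac{5056593}{3154} \approx 1603.2$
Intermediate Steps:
$q{\left(v,E \right)} = 1$
$\frac{2423}{-3154} + \frac{1604}{q{\left(42,44 \right)}} = \frac{2423}{-3154} + \frac{1604}{1} = 2423 \left(- \frac{1}{3154}\right) + 1604 \cdot 1 = - \frac{2423}{3154} + 1604 = \frac{5056593}{3154}$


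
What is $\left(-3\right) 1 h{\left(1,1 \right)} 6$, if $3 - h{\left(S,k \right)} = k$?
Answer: $-36$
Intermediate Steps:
$h{\left(S,k \right)} = 3 - k$
$\left(-3\right) 1 h{\left(1,1 \right)} 6 = \left(-3\right) 1 \left(3 - 1\right) 6 = - 3 \left(3 - 1\right) 6 = \left(-3\right) 2 \cdot 6 = \left(-6\right) 6 = -36$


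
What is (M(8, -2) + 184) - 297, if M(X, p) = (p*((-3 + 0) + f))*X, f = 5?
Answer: -145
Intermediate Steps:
M(X, p) = 2*X*p (M(X, p) = (p*((-3 + 0) + 5))*X = (p*(-3 + 5))*X = (p*2)*X = (2*p)*X = 2*X*p)
(M(8, -2) + 184) - 297 = (2*8*(-2) + 184) - 297 = (-32 + 184) - 297 = 152 - 297 = -145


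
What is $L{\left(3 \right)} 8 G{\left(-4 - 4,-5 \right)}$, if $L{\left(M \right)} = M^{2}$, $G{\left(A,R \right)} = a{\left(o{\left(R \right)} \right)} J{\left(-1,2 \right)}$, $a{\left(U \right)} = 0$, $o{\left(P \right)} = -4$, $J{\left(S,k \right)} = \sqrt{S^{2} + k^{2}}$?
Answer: $0$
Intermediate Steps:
$G{\left(A,R \right)} = 0$ ($G{\left(A,R \right)} = 0 \sqrt{\left(-1\right)^{2} + 2^{2}} = 0 \sqrt{1 + 4} = 0 \sqrt{5} = 0$)
$L{\left(3 \right)} 8 G{\left(-4 - 4,-5 \right)} = 3^{2} \cdot 8 \cdot 0 = 9 \cdot 8 \cdot 0 = 72 \cdot 0 = 0$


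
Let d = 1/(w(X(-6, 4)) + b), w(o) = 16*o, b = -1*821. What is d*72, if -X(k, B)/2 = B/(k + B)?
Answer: -72/757 ≈ -0.095112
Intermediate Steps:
b = -821
X(k, B) = -2*B/(B + k) (X(k, B) = -2*B/(k + B) = -2*B/(B + k))
d = -1/757 (d = 1/(16*(-2*4/(4 - 6)) - 821) = 1/(16*(-2*4/(-2)) - 821) = 1/(16*(-2*4*(-1/2)) - 821) = 1/(16*4 - 821) = 1/(64 - 821) = 1/(-757) = -1/757 ≈ -0.0013210)
d*72 = -1/757*72 = -72/757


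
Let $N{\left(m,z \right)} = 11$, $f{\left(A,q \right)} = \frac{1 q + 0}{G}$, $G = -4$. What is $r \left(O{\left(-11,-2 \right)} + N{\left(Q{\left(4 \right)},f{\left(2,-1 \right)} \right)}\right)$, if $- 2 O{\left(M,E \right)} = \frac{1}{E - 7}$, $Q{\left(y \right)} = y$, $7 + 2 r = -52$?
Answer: $- \frac{11741}{36} \approx -326.14$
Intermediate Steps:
$r = - \frac{59}{2}$ ($r = - \frac{7}{2} + \frac{1}{2} \left(-52\right) = - \frac{7}{2} - 26 = - \frac{59}{2} \approx -29.5$)
$f{\left(A,q \right)} = - \frac{q}{4}$ ($f{\left(A,q \right)} = \frac{1 q + 0}{-4} = \left(q + 0\right) \left(- \frac{1}{4}\right) = q \left(- \frac{1}{4}\right) = - \frac{q}{4}$)
$O{\left(M,E \right)} = - \frac{1}{2 \left(-7 + E\right)}$ ($O{\left(M,E \right)} = - \frac{1}{2 \left(E - 7\right)} = - \frac{1}{2 \left(-7 + E\right)}$)
$r \left(O{\left(-11,-2 \right)} + N{\left(Q{\left(4 \right)},f{\left(2,-1 \right)} \right)}\right) = - \frac{59 \left(- \frac{1}{-14 + 2 \left(-2\right)} + 11\right)}{2} = - \frac{59 \left(- \frac{1}{-14 - 4} + 11\right)}{2} = - \frac{59 \left(- \frac{1}{-18} + 11\right)}{2} = - \frac{59 \left(\left(-1\right) \left(- \frac{1}{18}\right) + 11\right)}{2} = - \frac{59 \left(\frac{1}{18} + 11\right)}{2} = \left(- \frac{59}{2}\right) \frac{199}{18} = - \frac{11741}{36}$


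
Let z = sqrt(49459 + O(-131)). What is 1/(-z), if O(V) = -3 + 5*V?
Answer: -sqrt(48801)/48801 ≈ -0.0045267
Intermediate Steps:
z = sqrt(48801) (z = sqrt(49459 + (-3 + 5*(-131))) = sqrt(49459 + (-3 - 655)) = sqrt(49459 - 658) = sqrt(48801) ≈ 220.91)
1/(-z) = 1/(-sqrt(48801)) = -sqrt(48801)/48801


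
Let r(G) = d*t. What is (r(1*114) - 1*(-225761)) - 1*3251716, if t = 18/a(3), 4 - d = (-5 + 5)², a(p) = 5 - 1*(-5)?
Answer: -15129739/5 ≈ -3.0259e+6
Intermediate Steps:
a(p) = 10 (a(p) = 5 + 5 = 10)
d = 4 (d = 4 - (-5 + 5)² = 4 - 1*0² = 4 - 1*0 = 4 + 0 = 4)
t = 9/5 (t = 18/10 = 18*(⅒) = 9/5 ≈ 1.8000)
r(G) = 36/5 (r(G) = 4*(9/5) = 36/5)
(r(1*114) - 1*(-225761)) - 1*3251716 = (36/5 - 1*(-225761)) - 1*3251716 = (36/5 + 225761) - 3251716 = 1128841/5 - 3251716 = -15129739/5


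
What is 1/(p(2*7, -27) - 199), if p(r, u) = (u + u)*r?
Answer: -1/955 ≈ -0.0010471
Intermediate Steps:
p(r, u) = 2*r*u (p(r, u) = (2*u)*r = 2*r*u)
1/(p(2*7, -27) - 199) = 1/(2*(2*7)*(-27) - 199) = 1/(2*14*(-27) - 199) = 1/(-756 - 199) = 1/(-955) = -1/955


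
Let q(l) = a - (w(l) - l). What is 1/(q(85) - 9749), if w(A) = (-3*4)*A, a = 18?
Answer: -1/8626 ≈ -0.00011593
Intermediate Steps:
w(A) = -12*A
q(l) = 18 + 13*l (q(l) = 18 - (-12*l - l) = 18 - (-13)*l = 18 + 13*l)
1/(q(85) - 9749) = 1/((18 + 13*85) - 9749) = 1/((18 + 1105) - 9749) = 1/(1123 - 9749) = 1/(-8626) = -1/8626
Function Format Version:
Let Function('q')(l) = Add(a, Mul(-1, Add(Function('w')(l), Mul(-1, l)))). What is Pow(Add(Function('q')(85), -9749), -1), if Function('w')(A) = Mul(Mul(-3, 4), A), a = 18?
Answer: Rational(-1, 8626) ≈ -0.00011593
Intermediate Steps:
Function('w')(A) = Mul(-12, A)
Function('q')(l) = Add(18, Mul(13, l)) (Function('q')(l) = Add(18, Mul(-1, Add(Mul(-12, l), Mul(-1, l)))) = Add(18, Mul(-1, Mul(-13, l))) = Add(18, Mul(13, l)))
Pow(Add(Function('q')(85), -9749), -1) = Pow(Add(Add(18, Mul(13, 85)), -9749), -1) = Pow(Add(Add(18, 1105), -9749), -1) = Pow(Add(1123, -9749), -1) = Pow(-8626, -1) = Rational(-1, 8626)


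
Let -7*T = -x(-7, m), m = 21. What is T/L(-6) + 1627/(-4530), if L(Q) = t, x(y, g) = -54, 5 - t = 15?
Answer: 13073/31710 ≈ 0.41227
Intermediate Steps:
t = -10 (t = 5 - 1*15 = 5 - 15 = -10)
L(Q) = -10
T = -54/7 (T = -(-1)*(-54)/7 = -⅐*54 = -54/7 ≈ -7.7143)
T/L(-6) + 1627/(-4530) = -54/7/(-10) + 1627/(-4530) = -54/7*(-⅒) + 1627*(-1/4530) = 27/35 - 1627/4530 = 13073/31710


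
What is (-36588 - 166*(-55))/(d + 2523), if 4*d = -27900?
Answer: 13729/2226 ≈ 6.1676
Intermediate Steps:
d = -6975 (d = (¼)*(-27900) = -6975)
(-36588 - 166*(-55))/(d + 2523) = (-36588 - 166*(-55))/(-6975 + 2523) = (-36588 + 9130)/(-4452) = -27458*(-1/4452) = 13729/2226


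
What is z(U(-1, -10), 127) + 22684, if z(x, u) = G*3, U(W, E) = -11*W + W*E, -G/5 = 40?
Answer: 22084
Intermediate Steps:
G = -200 (G = -5*40 = -200)
U(W, E) = -11*W + E*W
z(x, u) = -600 (z(x, u) = -200*3 = -600)
z(U(-1, -10), 127) + 22684 = -600 + 22684 = 22084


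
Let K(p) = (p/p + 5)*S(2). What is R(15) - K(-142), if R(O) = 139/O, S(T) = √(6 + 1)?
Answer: 139/15 - 6*√7 ≈ -6.6078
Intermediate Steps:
S(T) = √7
K(p) = 6*√7 (K(p) = (p/p + 5)*√7 = (1 + 5)*√7 = 6*√7)
R(15) - K(-142) = 139/15 - 6*√7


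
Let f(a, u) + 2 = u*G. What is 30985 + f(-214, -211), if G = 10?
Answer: 28873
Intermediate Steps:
f(a, u) = -2 + 10*u (f(a, u) = -2 + u*10 = -2 + 10*u)
30985 + f(-214, -211) = 30985 + (-2 + 10*(-211)) = 30985 + (-2 - 2110) = 30985 - 2112 = 28873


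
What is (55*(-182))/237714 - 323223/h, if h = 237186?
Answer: -4400492449/3132357378 ≈ -1.4049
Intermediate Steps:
(55*(-182))/237714 - 323223/h = (55*(-182))/237714 - 323223/237186 = -10010*1/237714 - 323223*1/237186 = -5005/118857 - 107741/79062 = -4400492449/3132357378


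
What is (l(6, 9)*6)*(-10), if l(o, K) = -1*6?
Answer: 360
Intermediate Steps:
l(o, K) = -6
(l(6, 9)*6)*(-10) = -6*6*(-10) = -36*(-10) = 360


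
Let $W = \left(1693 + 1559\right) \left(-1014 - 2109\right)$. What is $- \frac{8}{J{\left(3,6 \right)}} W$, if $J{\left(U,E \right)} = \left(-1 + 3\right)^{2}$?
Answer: $20311992$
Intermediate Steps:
$J{\left(U,E \right)} = 4$ ($J{\left(U,E \right)} = 2^{2} = 4$)
$W = -10155996$ ($W = 3252 \left(-3123\right) = -10155996$)
$- \frac{8}{J{\left(3,6 \right)}} W = - \frac{8}{4} \left(-10155996\right) = \left(-8\right) \frac{1}{4} \left(-10155996\right) = \left(-2\right) \left(-10155996\right) = 20311992$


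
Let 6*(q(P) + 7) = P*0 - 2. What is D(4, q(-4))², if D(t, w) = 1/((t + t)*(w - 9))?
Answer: 9/153664 ≈ 5.8569e-5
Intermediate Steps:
q(P) = -22/3 (q(P) = -7 + (P*0 - 2)/6 = -7 + (0 - 2)/6 = -7 + (⅙)*(-2) = -7 - ⅓ = -22/3)
D(t, w) = 1/(2*t*(-9 + w)) (D(t, w) = 1/((2*t)*(-9 + w)) = 1/(2*t*(-9 + w)))
D(4, q(-4))² = ((½)/(4*(-9 - 22/3)))² = ((½)*(¼)/(-49/3))² = ((½)*(¼)*(-3/49))² = (-3/392)² = 9/153664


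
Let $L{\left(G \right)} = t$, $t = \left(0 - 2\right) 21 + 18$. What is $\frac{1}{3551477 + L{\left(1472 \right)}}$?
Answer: $\frac{1}{3551453} \approx 2.8158 \cdot 10^{-7}$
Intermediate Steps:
$t = -24$ ($t = \left(0 - 2\right) 21 + 18 = \left(-2\right) 21 + 18 = -42 + 18 = -24$)
$L{\left(G \right)} = -24$
$\frac{1}{3551477 + L{\left(1472 \right)}} = \frac{1}{3551477 - 24} = \frac{1}{3551453}$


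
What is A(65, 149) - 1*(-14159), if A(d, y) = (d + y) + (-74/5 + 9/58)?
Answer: 4163923/290 ≈ 14358.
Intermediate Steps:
A(d, y) = -4247/290 + d + y (A(d, y) = (d + y) + (-74*⅕ + 9*(1/58)) = (d + y) + (-74/5 + 9/58) = (d + y) - 4247/290 = -4247/290 + d + y)
A(65, 149) - 1*(-14159) = (-4247/290 + 65 + 149) - 1*(-14159) = 57813/290 + 14159 = 4163923/290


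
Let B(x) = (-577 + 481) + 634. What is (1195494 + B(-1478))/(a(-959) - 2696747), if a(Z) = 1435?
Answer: -74752/168457 ≈ -0.44375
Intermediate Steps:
B(x) = 538 (B(x) = -96 + 634 = 538)
(1195494 + B(-1478))/(a(-959) - 2696747) = (1195494 + 538)/(1435 - 2696747) = 1196032/(-2695312) = 1196032*(-1/2695312) = -74752/168457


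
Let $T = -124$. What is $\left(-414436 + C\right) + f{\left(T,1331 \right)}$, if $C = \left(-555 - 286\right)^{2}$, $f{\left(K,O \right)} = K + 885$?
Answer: $293606$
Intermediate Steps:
$f{\left(K,O \right)} = 885 + K$
$C = 707281$ ($C = \left(-841\right)^{2} = 707281$)
$\left(-414436 + C\right) + f{\left(T,1331 \right)} = \left(-414436 + 707281\right) + \left(885 - 124\right) = 292845 + 761 = 293606$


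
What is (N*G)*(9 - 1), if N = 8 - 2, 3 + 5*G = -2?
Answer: -48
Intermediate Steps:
G = -1 (G = -3/5 + (1/5)*(-2) = -3/5 - 2/5 = -1)
N = 6
(N*G)*(9 - 1) = (6*(-1))*(9 - 1) = -6*8 = -48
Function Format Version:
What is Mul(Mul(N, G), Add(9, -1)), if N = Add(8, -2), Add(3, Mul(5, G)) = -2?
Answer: -48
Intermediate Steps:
G = -1 (G = Add(Rational(-3, 5), Mul(Rational(1, 5), -2)) = Add(Rational(-3, 5), Rational(-2, 5)) = -1)
N = 6
Mul(Mul(N, G), Add(9, -1)) = Mul(Mul(6, -1), Add(9, -1)) = Mul(-6, 8) = -48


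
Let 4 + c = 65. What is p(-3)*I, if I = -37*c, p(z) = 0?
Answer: 0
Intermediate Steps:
c = 61 (c = -4 + 65 = 61)
I = -2257 (I = -37*61 = -2257)
p(-3)*I = 0*(-2257) = 0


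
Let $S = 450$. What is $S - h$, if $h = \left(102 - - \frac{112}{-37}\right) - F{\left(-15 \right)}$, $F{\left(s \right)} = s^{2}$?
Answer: $\frac{21313}{37} \approx 576.03$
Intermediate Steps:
$h = - \frac{4663}{37}$ ($h = \left(102 - - \frac{112}{-37}\right) - \left(-15\right)^{2} = \left(102 - \left(-112\right) \left(- \frac{1}{37}\right)\right) - 225 = \left(102 - \frac{112}{37}\right) - 225 = \frac{3662}{37} - 225 = - \frac{4663}{37} \approx -126.03$)
$S - h = 450 - - \frac{4663}{37} = 450 + \frac{4663}{37} = \frac{21313}{37}$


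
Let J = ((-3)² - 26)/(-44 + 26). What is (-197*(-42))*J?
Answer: 23443/3 ≈ 7814.3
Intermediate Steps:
J = 17/18 (J = (9 - 26)/(-18) = -17*(-1/18) = 17/18 ≈ 0.94444)
(-197*(-42))*J = -197*(-42)*(17/18) = 8274*(17/18) = 23443/3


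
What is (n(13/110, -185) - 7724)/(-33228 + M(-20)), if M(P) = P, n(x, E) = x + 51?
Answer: 844017/3657280 ≈ 0.23078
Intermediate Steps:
n(x, E) = 51 + x
(n(13/110, -185) - 7724)/(-33228 + M(-20)) = ((51 + 13/110) - 7724)/(-33228 - 20) = ((51 + 13*(1/110)) - 7724)/(-33248) = ((51 + 13/110) - 7724)*(-1/33248) = (5623/110 - 7724)*(-1/33248) = -844017/110*(-1/33248) = 844017/3657280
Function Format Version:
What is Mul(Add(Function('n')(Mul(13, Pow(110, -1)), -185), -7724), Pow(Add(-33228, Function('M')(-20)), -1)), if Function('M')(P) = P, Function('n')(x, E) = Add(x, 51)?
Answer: Rational(844017, 3657280) ≈ 0.23078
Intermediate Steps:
Function('n')(x, E) = Add(51, x)
Mul(Add(Function('n')(Mul(13, Pow(110, -1)), -185), -7724), Pow(Add(-33228, Function('M')(-20)), -1)) = Mul(Add(Add(51, Mul(13, Pow(110, -1))), -7724), Pow(Add(-33228, -20), -1)) = Mul(Add(Add(51, Mul(13, Rational(1, 110))), -7724), Pow(-33248, -1)) = Mul(Add(Add(51, Rational(13, 110)), -7724), Rational(-1, 33248)) = Mul(Add(Rational(5623, 110), -7724), Rational(-1, 33248)) = Mul(Rational(-844017, 110), Rational(-1, 33248)) = Rational(844017, 3657280)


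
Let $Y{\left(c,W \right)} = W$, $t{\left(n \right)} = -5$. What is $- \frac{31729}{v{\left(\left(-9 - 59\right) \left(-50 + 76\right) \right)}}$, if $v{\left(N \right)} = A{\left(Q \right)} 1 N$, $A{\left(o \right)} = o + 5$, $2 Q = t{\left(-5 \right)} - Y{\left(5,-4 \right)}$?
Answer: $\frac{31729}{7956} \approx 3.9881$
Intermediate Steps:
$Q = - \frac{1}{2}$ ($Q = \frac{-5 - -4}{2} = \frac{-5 + 4}{2} = \frac{1}{2} \left(-1\right) = - \frac{1}{2} \approx -0.5$)
$A{\left(o \right)} = 5 + o$
$v{\left(N \right)} = \frac{9 N}{2}$ ($v{\left(N \right)} = \left(5 - \frac{1}{2}\right) 1 N = \frac{9}{2} \cdot 1 N = \frac{9 N}{2}$)
$- \frac{31729}{v{\left(\left(-9 - 59\right) \left(-50 + 76\right) \right)}} = - \frac{31729}{\frac{9}{2} \left(-9 - 59\right) \left(-50 + 76\right)} = - \frac{31729}{\frac{9}{2} \left(\left(-68\right) 26\right)} = - \frac{31729}{\frac{9}{2} \left(-1768\right)} = - \frac{31729}{-7956} = \left(-31729\right) \left(- \frac{1}{7956}\right) = \frac{31729}{7956}$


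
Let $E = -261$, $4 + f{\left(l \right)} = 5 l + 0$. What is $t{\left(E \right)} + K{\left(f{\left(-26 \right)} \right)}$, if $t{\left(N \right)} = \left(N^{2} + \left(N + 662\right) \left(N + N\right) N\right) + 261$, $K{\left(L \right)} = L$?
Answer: $54701290$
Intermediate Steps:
$f{\left(l \right)} = -4 + 5 l$ ($f{\left(l \right)} = -4 + \left(5 l + 0\right) = -4 + 5 l$)
$t{\left(N \right)} = 261 + N^{2} + 2 N^{2} \left(662 + N\right)$ ($t{\left(N \right)} = \left(N^{2} + \left(662 + N\right) 2 N N\right) + 261 = \left(N^{2} + 2 N \left(662 + N\right) N\right) + 261 = \left(N^{2} + 2 N^{2} \left(662 + N\right)\right) + 261 = 261 + N^{2} + 2 N^{2} \left(662 + N\right)$)
$t{\left(E \right)} + K{\left(f{\left(-26 \right)} \right)} = \left(261 + 2 \left(-261\right)^{3} + 1325 \left(-261\right)^{2}\right) + \left(-4 + 5 \left(-26\right)\right) = \left(261 + 2 \left(-17779581\right) + 1325 \cdot 68121\right) - 134 = \left(261 - 35559162 + 90260325\right) - 134 = 54701424 - 134 = 54701290$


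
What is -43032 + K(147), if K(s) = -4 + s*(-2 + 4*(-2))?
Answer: -44506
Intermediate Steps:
K(s) = -4 - 10*s (K(s) = -4 + s*(-2 - 8) = -4 + s*(-10) = -4 - 10*s)
-43032 + K(147) = -43032 + (-4 - 10*147) = -43032 + (-4 - 1470) = -43032 - 1474 = -44506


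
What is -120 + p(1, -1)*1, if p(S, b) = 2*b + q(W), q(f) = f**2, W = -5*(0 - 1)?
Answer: -97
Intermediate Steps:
W = 5 (W = -5*(-1) = 5)
p(S, b) = 25 + 2*b (p(S, b) = 2*b + 5**2 = 2*b + 25 = 25 + 2*b)
-120 + p(1, -1)*1 = -120 + (25 + 2*(-1))*1 = -120 + (25 - 2)*1 = -120 + 23*1 = -120 + 23 = -97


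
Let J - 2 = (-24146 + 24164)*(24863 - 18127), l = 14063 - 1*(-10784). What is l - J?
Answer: -96403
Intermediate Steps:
l = 24847 (l = 14063 + 10784 = 24847)
J = 121250 (J = 2 + (-24146 + 24164)*(24863 - 18127) = 2 + 18*6736 = 2 + 121248 = 121250)
l - J = 24847 - 1*121250 = 24847 - 121250 = -96403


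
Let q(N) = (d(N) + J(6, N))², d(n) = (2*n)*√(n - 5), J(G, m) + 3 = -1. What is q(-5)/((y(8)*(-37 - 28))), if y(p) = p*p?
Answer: 123/520 - I*√10/52 ≈ 0.23654 - 0.060813*I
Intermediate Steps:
J(G, m) = -4 (J(G, m) = -3 - 1 = -4)
y(p) = p²
d(n) = 2*n*√(-5 + n) (d(n) = (2*n)*√(-5 + n) = 2*n*√(-5 + n))
q(N) = (-4 + 2*N*√(-5 + N))² (q(N) = (2*N*√(-5 + N) - 4)² = (-4 + 2*N*√(-5 + N))²)
q(-5)/((y(8)*(-37 - 28))) = (4*(-2 - 5*√(-5 - 5))²)/((8²*(-37 - 28))) = (4*(-2 - 5*I*√10)²)/((64*(-65))) = (4*(-2 - 5*I*√10)²)/(-4160) = (4*(-2 - 5*I*√10)²)*(-1/4160) = -(-2 - 5*I*√10)²/1040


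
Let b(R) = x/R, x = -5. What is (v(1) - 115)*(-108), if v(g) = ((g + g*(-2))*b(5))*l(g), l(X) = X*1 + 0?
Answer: 12312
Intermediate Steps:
l(X) = X (l(X) = X + 0 = X)
b(R) = -5/R
v(g) = g² (v(g) = ((g + g*(-2))*(-5/5))*g = ((g - 2*g)*(-5*⅕))*g = (-g*(-1))*g = g*g = g²)
(v(1) - 115)*(-108) = (1² - 115)*(-108) = (1 - 115)*(-108) = -114*(-108) = 12312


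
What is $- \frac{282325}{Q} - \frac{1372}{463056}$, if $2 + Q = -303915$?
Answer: $\frac{32578827769}{35182647588} \approx 0.92599$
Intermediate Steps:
$Q = -303917$ ($Q = -2 - 303915 = -303917$)
$- \frac{282325}{Q} - \frac{1372}{463056} = - \frac{282325}{-303917} - \frac{1372}{463056} = \left(-282325\right) \left(- \frac{1}{303917}\right) - \frac{343}{115764} = \frac{282325}{303917} - \frac{343}{115764} = \frac{32578827769}{35182647588}$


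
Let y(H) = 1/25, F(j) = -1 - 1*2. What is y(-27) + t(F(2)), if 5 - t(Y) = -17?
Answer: 551/25 ≈ 22.040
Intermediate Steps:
F(j) = -3 (F(j) = -1 - 2 = -3)
y(H) = 1/25
t(Y) = 22 (t(Y) = 5 - 1*(-17) = 5 + 17 = 22)
y(-27) + t(F(2)) = 1/25 + 22 = 551/25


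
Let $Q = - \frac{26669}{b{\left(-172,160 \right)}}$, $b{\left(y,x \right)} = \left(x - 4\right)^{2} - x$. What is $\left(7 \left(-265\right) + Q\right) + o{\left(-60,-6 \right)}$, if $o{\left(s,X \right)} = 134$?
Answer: $- \frac{41633565}{24176} \approx -1722.1$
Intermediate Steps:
$b{\left(y,x \right)} = \left(-4 + x\right)^{2} - x$
$Q = - \frac{26669}{24176}$ ($Q = - \frac{26669}{\left(-4 + 160\right)^{2} - 160} = - \frac{26669}{156^{2} - 160} = - \frac{26669}{24336 - 160} = - \frac{26669}{24176} \approx -1.1031$)
$\left(7 \left(-265\right) + Q\right) + o{\left(-60,-6 \right)} = \left(7 \left(-265\right) - \frac{26669}{24176}\right) + 134 = \left(-1855 - \frac{26669}{24176}\right) + 134 = - \frac{44873149}{24176} + 134 = - \frac{41633565}{24176}$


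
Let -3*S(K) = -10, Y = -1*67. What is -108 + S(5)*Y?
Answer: -994/3 ≈ -331.33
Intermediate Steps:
Y = -67
S(K) = 10/3 (S(K) = -1/3*(-10) = 10/3)
-108 + S(5)*Y = -108 + (10/3)*(-67) = -108 - 670/3 = -994/3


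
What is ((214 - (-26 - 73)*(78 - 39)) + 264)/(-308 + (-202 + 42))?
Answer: -4339/468 ≈ -9.2714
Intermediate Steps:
((214 - (-26 - 73)*(78 - 39)) + 264)/(-308 + (-202 + 42)) = ((214 - (-99)*39) + 264)/(-308 - 160) = ((214 - 1*(-3861)) + 264)/(-468) = ((214 + 3861) + 264)*(-1/468) = (4075 + 264)*(-1/468) = 4339*(-1/468) = -4339/468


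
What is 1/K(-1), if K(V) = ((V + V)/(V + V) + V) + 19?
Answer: 1/19 ≈ 0.052632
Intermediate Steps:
K(V) = 20 + V (K(V) = ((2*V)/((2*V)) + V) + 19 = ((2*V)*(1/(2*V)) + V) + 19 = (1 + V) + 19 = 20 + V)
1/K(-1) = 1/(20 - 1) = 1/19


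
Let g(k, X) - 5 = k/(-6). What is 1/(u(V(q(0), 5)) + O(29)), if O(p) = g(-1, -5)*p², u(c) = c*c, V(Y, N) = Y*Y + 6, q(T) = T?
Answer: 6/26287 ≈ 0.00022825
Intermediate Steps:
g(k, X) = 5 - k/6 (g(k, X) = 5 + k/(-6) = 5 + k*(-⅙) = 5 - k/6)
V(Y, N) = 6 + Y² (V(Y, N) = Y² + 6 = 6 + Y²)
u(c) = c²
O(p) = 31*p²/6 (O(p) = (5 - ⅙*(-1))*p² = (5 + ⅙)*p² = 31*p²/6)
1/(u(V(q(0), 5)) + O(29)) = 1/((6 + 0²)² + (31/6)*29²) = 1/((6 + 0)² + (31/6)*841) = 1/(6² + 26071/6) = 1/(36 + 26071/6) = 1/(26287/6) = 6/26287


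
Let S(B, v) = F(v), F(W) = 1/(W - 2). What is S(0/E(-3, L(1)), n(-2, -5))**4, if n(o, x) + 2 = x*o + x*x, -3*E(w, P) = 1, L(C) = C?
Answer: 1/923521 ≈ 1.0828e-6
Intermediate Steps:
E(w, P) = -1/3 (E(w, P) = -1/3*1 = -1/3)
n(o, x) = -2 + x**2 + o*x (n(o, x) = -2 + (x*o + x*x) = -2 + (o*x + x**2) = -2 + (x**2 + o*x) = -2 + x**2 + o*x)
F(W) = 1/(-2 + W)
S(B, v) = 1/(-2 + v)
S(0/E(-3, L(1)), n(-2, -5))**4 = (1/(-2 + (-2 + (-5)**2 - 2*(-5))))**4 = (1/(-2 + (-2 + 25 + 10)))**4 = (1/(-2 + 33))**4 = (1/31)**4 = 1/923521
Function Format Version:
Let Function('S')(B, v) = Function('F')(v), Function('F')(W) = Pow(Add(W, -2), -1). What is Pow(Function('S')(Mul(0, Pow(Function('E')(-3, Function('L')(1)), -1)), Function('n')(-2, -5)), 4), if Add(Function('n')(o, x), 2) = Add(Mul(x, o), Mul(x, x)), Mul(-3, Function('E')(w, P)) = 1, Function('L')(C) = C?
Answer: Rational(1, 923521) ≈ 1.0828e-6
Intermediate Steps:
Function('E')(w, P) = Rational(-1, 3) (Function('E')(w, P) = Mul(Rational(-1, 3), 1) = Rational(-1, 3))
Function('n')(o, x) = Add(-2, Pow(x, 2), Mul(o, x)) (Function('n')(o, x) = Add(-2, Add(Mul(x, o), Mul(x, x))) = Add(-2, Add(Mul(o, x), Pow(x, 2))) = Add(-2, Add(Pow(x, 2), Mul(o, x))) = Add(-2, Pow(x, 2), Mul(o, x)))
Function('F')(W) = Pow(Add(-2, W), -1)
Function('S')(B, v) = Pow(Add(-2, v), -1)
Pow(Function('S')(Mul(0, Pow(Function('E')(-3, Function('L')(1)), -1)), Function('n')(-2, -5)), 4) = Pow(Pow(Add(-2, Add(-2, Pow(-5, 2), Mul(-2, -5))), -1), 4) = Pow(Pow(Add(-2, Add(-2, 25, 10)), -1), 4) = Pow(Pow(Add(-2, 33), -1), 4) = Pow(Pow(31, -1), 4) = Pow(Rational(1, 31), 4) = Rational(1, 923521)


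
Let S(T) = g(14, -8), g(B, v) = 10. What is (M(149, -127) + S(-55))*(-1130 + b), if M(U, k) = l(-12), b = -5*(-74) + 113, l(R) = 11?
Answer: -13587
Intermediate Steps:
S(T) = 10
b = 483 (b = 370 + 113 = 483)
M(U, k) = 11
(M(149, -127) + S(-55))*(-1130 + b) = (11 + 10)*(-1130 + 483) = 21*(-647) = -13587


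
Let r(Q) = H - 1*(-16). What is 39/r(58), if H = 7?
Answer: 39/23 ≈ 1.6957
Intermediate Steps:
r(Q) = 23 (r(Q) = 7 - 1*(-16) = 7 + 16 = 23)
39/r(58) = 39/23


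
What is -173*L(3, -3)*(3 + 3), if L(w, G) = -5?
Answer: 5190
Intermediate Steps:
-173*L(3, -3)*(3 + 3) = -(-865)*(3 + 3) = -(-865)*6 = -173*(-30) = 5190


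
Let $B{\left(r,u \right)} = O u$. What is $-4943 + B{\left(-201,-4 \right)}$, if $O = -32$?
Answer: $-4815$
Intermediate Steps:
$B{\left(r,u \right)} = - 32 u$
$-4943 + B{\left(-201,-4 \right)} = -4943 - -128 = -4943 + 128 = -4815$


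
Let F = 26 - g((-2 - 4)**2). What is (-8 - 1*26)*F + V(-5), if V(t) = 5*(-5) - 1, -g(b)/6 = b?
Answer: -8254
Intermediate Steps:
g(b) = -6*b
V(t) = -26 (V(t) = -25 - 1 = -26)
F = 242 (F = 26 - (-6)*(-2 - 4)**2 = 26 - (-6)*(-6)**2 = 26 - (-6)*36 = 26 - 1*(-216) = 26 + 216 = 242)
(-8 - 1*26)*F + V(-5) = (-8 - 1*26)*242 - 26 = (-8 - 26)*242 - 26 = -34*242 - 26 = -8228 - 26 = -8254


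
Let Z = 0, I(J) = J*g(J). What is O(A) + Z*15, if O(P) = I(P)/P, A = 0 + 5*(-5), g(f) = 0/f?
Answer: 0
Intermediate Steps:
g(f) = 0
A = -25 (A = 0 - 25 = -25)
I(J) = 0 (I(J) = J*0 = 0)
O(P) = 0 (O(P) = 0/P = 0)
O(A) + Z*15 = 0 + 0*15 = 0 + 0 = 0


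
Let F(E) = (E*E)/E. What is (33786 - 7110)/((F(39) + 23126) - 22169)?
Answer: 2223/83 ≈ 26.783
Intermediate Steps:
F(E) = E (F(E) = E²/E = E)
(33786 - 7110)/((F(39) + 23126) - 22169) = (33786 - 7110)/((39 + 23126) - 22169) = 26676/(23165 - 22169) = 26676/996 = 26676*(1/996) = 2223/83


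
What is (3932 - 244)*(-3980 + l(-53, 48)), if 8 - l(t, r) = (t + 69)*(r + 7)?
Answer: -17894176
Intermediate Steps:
l(t, r) = 8 - (7 + r)*(69 + t) (l(t, r) = 8 - (t + 69)*(r + 7) = 8 - (69 + t)*(7 + r) = 8 - (7 + r)*(69 + t))
(3932 - 244)*(-3980 + l(-53, 48)) = (3932 - 244)*(-3980 + (-475 - 69*48 - 7*(-53) - 1*48*(-53))) = 3688*(-3980 + (-475 - 3312 + 371 + 2544)) = 3688*(-3980 - 872) = 3688*(-4852) = -17894176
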